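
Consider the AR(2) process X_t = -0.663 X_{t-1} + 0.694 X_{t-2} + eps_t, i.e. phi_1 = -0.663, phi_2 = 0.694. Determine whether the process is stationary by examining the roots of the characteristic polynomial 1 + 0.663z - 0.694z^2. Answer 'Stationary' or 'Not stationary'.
\text{Not stationary}

The AR(p) characteristic polynomial is P(z) = 1 + 0.663z - 0.694z^2.
Stationarity requires all roots to lie outside the unit circle, i.e. |z| > 1 for every root.
Set 1 + (0.663) z + (-0.694) z^2 = 0, i.e. a z^2 + b z + c = 0 with a = -0.694, b = 0.663, c = 1.
Discriminant D = b^2 - 4ac = (0.663)^2 - 4*(-0.694)*1 = 0.439569 - (-2.776) = 3.215569.
D >= 0, so the roots are real: z = (-b +/- sqrt(D)) / (2a) = (-0.663 +/- 1.793201) / (-1.388).
  z_1 = (-0.663 + 1.793201) / (-1.388) = -0.8143,   |z_1| = 0.8143.
  z_2 = (-0.663 - 1.793201) / (-1.388) = 1.7696,   |z_2| = 1.7696.
Moduli of all roots: 0.8143, 1.7696.
All moduli strictly greater than 1? No.
Verdict: Not stationary.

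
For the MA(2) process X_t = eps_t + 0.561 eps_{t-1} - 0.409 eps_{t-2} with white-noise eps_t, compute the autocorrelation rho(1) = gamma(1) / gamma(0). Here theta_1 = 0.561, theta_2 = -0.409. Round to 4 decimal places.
\rho(1) = 0.2237

For an MA(q) process with theta_0 = 1, the autocovariance is
  gamma(k) = sigma^2 * sum_{i=0..q-k} theta_i * theta_{i+k},
and rho(k) = gamma(k) / gamma(0). Sigma^2 cancels.
  numerator   = (1)*(0.561) + (0.561)*(-0.409) = 0.331551.
  denominator = (1)^2 + (0.561)^2 + (-0.409)^2 = 1.482002.
  rho(1) = 0.331551 / 1.482002 = 0.2237.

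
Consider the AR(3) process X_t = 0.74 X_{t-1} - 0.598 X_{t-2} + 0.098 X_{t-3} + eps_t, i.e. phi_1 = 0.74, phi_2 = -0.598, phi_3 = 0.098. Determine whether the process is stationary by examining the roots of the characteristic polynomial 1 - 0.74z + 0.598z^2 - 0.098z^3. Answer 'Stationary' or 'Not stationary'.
\text{Stationary}

The AR(p) characteristic polynomial is P(z) = 1 - 0.74z + 0.598z^2 - 0.098z^3.
Stationarity requires all roots to lie outside the unit circle, i.e. |z| > 1 for every root.
Degree 3: look for a simple real root z0 first, then factor out (1 - z/z0) and solve the remaining quadratic.
Testing z0 = 5: P(5) = 1 + (-0.74)(5) + (0.598)(5)^2 + (-0.098)(5)^3
  = 1 + (-3.7) + (14.95) + (-12.25) = 0.  So z_0 = 5 is a root, |z_0| = 5.
Divide out the factor (1 - 0.2 z) = (1 - z/z0) (since 1/z0 = 0.2):
  P(z) = (1 - 0.2 z)(1 + (-0.54) z + (0.49) z^2)
  [check: z-coef -0.54 - (0.2) = -0.74; z^2-coef 0.49 - (0.2)(-0.54) = 0.598; z^3-coef -(0.2)(0.49) = -0.098.]
Remaining roots from the quadratic factor 1 + (-0.54) z + (0.49) z^2:
  Set 1 + (-0.54) z + (0.49) z^2 = 0, i.e. a z^2 + b z + c = 0 with a = 0.49, b = -0.54, c = 1.
  Discriminant D = b^2 - 4ac = (-0.54)^2 - 4*(0.49)*1 = 0.2916 - (1.96) = -1.6684.
  D < 0, so the roots are the complex-conjugate pair z = (-b +/- i sqrt(-D)) / (2a) = 0.551 +/- 1.318i.
  For a conjugate pair |z|^2 = z * conj(z) = (product of roots) = c/a = 1/(0.49) = 2.040816, so |z| = sqrt(2.040816) = 1.4286 for both roots.
Moduli of all roots: 5.0000, 1.4286, 1.4286.
All moduli strictly greater than 1? Yes.
Verdict: Stationary.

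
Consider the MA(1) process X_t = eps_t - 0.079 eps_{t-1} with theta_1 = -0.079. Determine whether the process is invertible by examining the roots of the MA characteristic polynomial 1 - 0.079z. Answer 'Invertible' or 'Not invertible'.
\text{Invertible}

The MA(q) characteristic polynomial is P(z) = 1 - 0.079z.
Invertibility requires all roots to lie outside the unit circle, i.e. |z| > 1 for every root.
This is linear in z: 1 + (-0.079) z = 0  =>  z = -1/(-0.079) = 12.658228,  |z| = 12.658228.
Moduli of all roots: 12.6582.
All moduli strictly greater than 1? Yes.
Verdict: Invertible.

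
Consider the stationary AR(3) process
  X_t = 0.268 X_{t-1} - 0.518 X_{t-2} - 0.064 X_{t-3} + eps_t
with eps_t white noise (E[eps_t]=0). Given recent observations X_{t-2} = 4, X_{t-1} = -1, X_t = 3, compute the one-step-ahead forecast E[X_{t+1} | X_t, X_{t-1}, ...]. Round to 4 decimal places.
E[X_{t+1} \mid \mathcal F_t] = 1.0660

For an AR(p) model X_t = c + sum_i phi_i X_{t-i} + eps_t, the
one-step-ahead conditional mean is
  E[X_{t+1} | X_t, ...] = c + sum_i phi_i X_{t+1-i}.
Substitute known values:
  E[X_{t+1} | ...] = (0.268) * (3) + (-0.518) * (-1) + (-0.064) * (4)
                   = 1.0660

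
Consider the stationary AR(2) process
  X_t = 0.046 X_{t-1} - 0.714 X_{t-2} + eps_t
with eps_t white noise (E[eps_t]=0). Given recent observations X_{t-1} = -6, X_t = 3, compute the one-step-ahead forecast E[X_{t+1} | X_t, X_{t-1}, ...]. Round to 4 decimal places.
E[X_{t+1} \mid \mathcal F_t] = 4.4220

For an AR(p) model X_t = c + sum_i phi_i X_{t-i} + eps_t, the
one-step-ahead conditional mean is
  E[X_{t+1} | X_t, ...] = c + sum_i phi_i X_{t+1-i}.
Substitute known values:
  E[X_{t+1} | ...] = (0.046) * (3) + (-0.714) * (-6)
                   = 4.4220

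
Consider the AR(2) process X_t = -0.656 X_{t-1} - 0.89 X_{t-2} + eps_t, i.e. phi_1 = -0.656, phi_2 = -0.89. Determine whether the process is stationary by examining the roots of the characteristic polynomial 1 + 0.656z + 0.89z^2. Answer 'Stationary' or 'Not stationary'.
\text{Stationary}

The AR(p) characteristic polynomial is P(z) = 1 + 0.656z + 0.89z^2.
Stationarity requires all roots to lie outside the unit circle, i.e. |z| > 1 for every root.
Set 1 + (0.656) z + (0.89) z^2 = 0, i.e. a z^2 + b z + c = 0 with a = 0.89, b = 0.656, c = 1.
Discriminant D = b^2 - 4ac = (0.656)^2 - 4*(0.89)*1 = 0.430336 - (3.56) = -3.129664.
D < 0, so the roots are the complex-conjugate pair z = (-b +/- i sqrt(-D)) / (2a) = -0.3685 +/- 0.9939i.
For a conjugate pair |z|^2 = z * conj(z) = (product of roots) = c/a = 1/(0.89) = 1.123596, so |z| = sqrt(1.123596) = 1.06 for both roots.
Moduli of all roots: 1.0600, 1.0600.
All moduli strictly greater than 1? Yes.
Verdict: Stationary.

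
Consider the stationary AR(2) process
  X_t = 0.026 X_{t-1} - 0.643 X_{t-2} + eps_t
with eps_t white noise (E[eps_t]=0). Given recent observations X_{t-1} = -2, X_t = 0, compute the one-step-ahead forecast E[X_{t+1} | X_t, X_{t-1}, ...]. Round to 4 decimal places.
E[X_{t+1} \mid \mathcal F_t] = 1.2860

For an AR(p) model X_t = c + sum_i phi_i X_{t-i} + eps_t, the
one-step-ahead conditional mean is
  E[X_{t+1} | X_t, ...] = c + sum_i phi_i X_{t+1-i}.
Substitute known values:
  E[X_{t+1} | ...] = (0.026) * (0) + (-0.643) * (-2)
                   = 1.2860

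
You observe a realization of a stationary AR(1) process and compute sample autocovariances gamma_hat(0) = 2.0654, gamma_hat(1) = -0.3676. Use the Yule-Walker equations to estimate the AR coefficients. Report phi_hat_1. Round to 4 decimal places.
\hat\phi_{1} = -0.1780

The Yule-Walker equations for an AR(p) process read, in matrix form,
  Gamma_p phi = r_p,   with   (Gamma_p)_{ij} = gamma(|i - j|),
                       (r_p)_i = gamma(i),   i,j = 1..p.
Substitute the sample gammas (Toeplitz matrix and right-hand side of size 1):
  Gamma_p = [[2.0654]]
  r_p     = [-0.3676]
With p = 1 this is the single equation gamma(0) phi_1 = gamma(1):
  phi_hat_1 = gamma(1) / gamma(0) = -0.3676 / 2.0654 = -0.1780.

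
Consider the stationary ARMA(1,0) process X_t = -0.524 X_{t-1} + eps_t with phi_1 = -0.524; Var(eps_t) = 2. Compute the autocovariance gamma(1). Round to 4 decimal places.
\gamma(1) = -1.4447

Multiply the model equation by X_{t-k} and take expectations. With theta_0 = psi_0 = 1 and psi_j the MA(infinity) weights, this gives
  gamma(k) - sum_i phi_i gamma(k-i) = c_k,
  c_k = sigma^2 * sum_{j=k..q} theta_j psi_{j-k}   (c_k = 0 for k > q),
using gamma(-m) = gamma(m).
Pure AR (q = 0): c_0 = sigma^2 = 2, c_k = 0 for k >= 1.
Equations for k = 0 and k = 1 (AR order 1):
  gamma(0) = phi_1 gamma(1) + c_0
  gamma(1) = phi_1 gamma(0) + c_1
Substituting the second into the first: gamma(0) (1 - phi_1^2) = c_0 + phi_1 c_1, so
  gamma(0) = c_0 / (1 - phi_1^2) = 2 / (1 - (-0.524)^2) = 2 / 0.725424 = 2.757008.
  gamma(1) = phi_1 gamma(0) = (-0.524)(2.757008) = -1.444672.
Therefore gamma(1) = -1.4447 (to 4 decimal places).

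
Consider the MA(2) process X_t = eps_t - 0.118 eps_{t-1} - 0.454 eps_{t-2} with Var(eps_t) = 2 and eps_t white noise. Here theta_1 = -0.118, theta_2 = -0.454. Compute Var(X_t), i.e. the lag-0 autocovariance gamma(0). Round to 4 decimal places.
\gamma(0) = 2.4401

For an MA(q) process X_t = eps_t + sum_i theta_i eps_{t-i} with
Var(eps_t) = sigma^2, the variance is
  gamma(0) = sigma^2 * (1 + sum_i theta_i^2).
  sum_i theta_i^2 = (-0.118)^2 + (-0.454)^2 = 0.013924 + 0.206116 = 0.22004.
  gamma(0) = 2 * (1 + 0.22004) = 2 * 1.22004 = 2.44008, which rounds to 2.4401.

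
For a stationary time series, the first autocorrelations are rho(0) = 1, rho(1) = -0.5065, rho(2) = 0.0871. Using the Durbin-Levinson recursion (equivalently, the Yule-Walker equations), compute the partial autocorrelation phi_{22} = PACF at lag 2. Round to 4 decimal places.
\phi_{22} = -0.2279

The PACF at lag k is phi_{kk}, the last component of the solution
to the Yule-Walker system G_k phi = r_k where
  (G_k)_{ij} = rho(|i - j|), (r_k)_i = rho(i), i,j = 1..k.
Equivalently, Durbin-Levinson gives phi_{kk} iteratively:
  phi_{11} = rho(1)
  phi_{kk} = [rho(k) - sum_{j=1..k-1} phi_{k-1,j} rho(k-j)]
            / [1 - sum_{j=1..k-1} phi_{k-1,j} rho(j)],
  phi_{k,j} = phi_{k-1,j} - phi_{kk} phi_{k-1,k-j},  j = 1..k-1.
Step k = 1:
  phi_11 = rho(1) = -0.5065.
Step k = 2:
  phi_22 = [rho(2) - phi_11 rho(1)] / [1 - phi_11 rho(1)] = [0.0871 - (-0.5065)(-0.5065)] / [1 - (-0.5065)(-0.5065)]
         = -0.16944225 / 0.74345775 = -0.2279.
Therefore phi_{22} = -0.2279.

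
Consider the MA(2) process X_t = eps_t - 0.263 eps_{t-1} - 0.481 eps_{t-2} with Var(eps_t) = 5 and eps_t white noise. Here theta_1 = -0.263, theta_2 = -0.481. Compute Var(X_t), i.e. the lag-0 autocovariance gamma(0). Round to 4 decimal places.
\gamma(0) = 6.5027

For an MA(q) process X_t = eps_t + sum_i theta_i eps_{t-i} with
Var(eps_t) = sigma^2, the variance is
  gamma(0) = sigma^2 * (1 + sum_i theta_i^2).
  sum_i theta_i^2 = (-0.263)^2 + (-0.481)^2 = 0.069169 + 0.231361 = 0.30053.
  gamma(0) = 5 * (1 + 0.30053) = 5 * 1.30053 = 6.50265, which rounds to 6.5027.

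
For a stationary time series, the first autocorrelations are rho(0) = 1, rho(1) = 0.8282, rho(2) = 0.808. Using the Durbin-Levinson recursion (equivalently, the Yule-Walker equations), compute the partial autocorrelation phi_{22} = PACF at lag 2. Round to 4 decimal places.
\phi_{22} = 0.3887

The PACF at lag k is phi_{kk}, the last component of the solution
to the Yule-Walker system G_k phi = r_k where
  (G_k)_{ij} = rho(|i - j|), (r_k)_i = rho(i), i,j = 1..k.
Equivalently, Durbin-Levinson gives phi_{kk} iteratively:
  phi_{11} = rho(1)
  phi_{kk} = [rho(k) - sum_{j=1..k-1} phi_{k-1,j} rho(k-j)]
            / [1 - sum_{j=1..k-1} phi_{k-1,j} rho(j)],
  phi_{k,j} = phi_{k-1,j} - phi_{kk} phi_{k-1,k-j},  j = 1..k-1.
Step k = 1:
  phi_11 = rho(1) = 0.8282.
Step k = 2:
  phi_22 = [rho(2) - phi_11 rho(1)] / [1 - phi_11 rho(1)] = [0.808 - (0.8282)(0.8282)] / [1 - (0.8282)(0.8282)]
         = 0.12208476 / 0.31408476 = 0.3887.
Therefore phi_{22} = 0.3887.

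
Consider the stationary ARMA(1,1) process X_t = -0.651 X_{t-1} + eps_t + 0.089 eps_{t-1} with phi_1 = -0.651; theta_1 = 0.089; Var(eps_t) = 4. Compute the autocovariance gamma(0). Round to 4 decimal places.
\gamma(0) = 6.1926

Multiply the model equation by X_{t-k} and take expectations. With theta_0 = psi_0 = 1 and psi_j the MA(infinity) weights, this gives
  gamma(k) - sum_i phi_i gamma(k-i) = c_k,
  c_k = sigma^2 * sum_{j=k..q} theta_j psi_{j-k}   (c_k = 0 for k > q),
using gamma(-m) = gamma(m).
psi-weights needed (psi_j = theta_j + sum_i phi_i psi_{j-i}):
  psi_1 = theta_1 + phi_1 = 0.089 + (-0.651) = -0.562
Right-hand sides:
  c_0 = sigma^2 (1 + theta_1 psi_1) = 4 * (1 + (0.089)(-0.562)) = 4 * 0.949982 = 3.799928
  c_1 = sigma^2 theta_1 = 4 * (0.089) = 0.356
  c_2 = 0
Equations for k = 0 and k = 1 (AR order 1):
  gamma(0) = phi_1 gamma(1) + c_0
  gamma(1) = phi_1 gamma(0) + c_1
Substituting the second into the first: gamma(0) (1 - phi_1^2) = c_0 + phi_1 c_1, so
  gamma(0) = (c_0 + phi_1 c_1) / (1 - phi_1^2) = (3.799928 + (-0.651)(0.356)) / (1 - (-0.651)^2) = 3.568172 / 0.576199 = 6.192604.
Therefore gamma(0) = 6.1926 (to 4 decimal places).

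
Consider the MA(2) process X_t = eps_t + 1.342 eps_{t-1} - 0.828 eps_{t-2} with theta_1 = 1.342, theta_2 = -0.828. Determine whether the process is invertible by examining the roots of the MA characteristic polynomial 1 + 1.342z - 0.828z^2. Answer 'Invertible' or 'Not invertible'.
\text{Not invertible}

The MA(q) characteristic polynomial is P(z) = 1 + 1.342z - 0.828z^2.
Invertibility requires all roots to lie outside the unit circle, i.e. |z| > 1 for every root.
Set 1 + (1.342) z + (-0.828) z^2 = 0, i.e. a z^2 + b z + c = 0 with a = -0.828, b = 1.342, c = 1.
Discriminant D = b^2 - 4ac = (1.342)^2 - 4*(-0.828)*1 = 1.800964 - (-3.312) = 5.112964.
D >= 0, so the roots are real: z = (-b +/- sqrt(D)) / (2a) = (-1.342 +/- 2.261186) / (-1.656).
  z_1 = (-1.342 + 2.261186) / (-1.656) = -0.5551,   |z_1| = 0.5551.
  z_2 = (-1.342 - 2.261186) / (-1.656) = 2.1758,   |z_2| = 2.1758.
Moduli of all roots: 0.5551, 2.1758.
All moduli strictly greater than 1? No.
Verdict: Not invertible.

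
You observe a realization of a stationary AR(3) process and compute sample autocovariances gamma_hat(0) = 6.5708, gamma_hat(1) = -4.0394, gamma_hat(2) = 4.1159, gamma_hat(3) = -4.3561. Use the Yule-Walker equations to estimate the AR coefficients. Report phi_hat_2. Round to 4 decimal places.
\hat\phi_{2} = 0.2680

The Yule-Walker equations for an AR(p) process read, in matrix form,
  Gamma_p phi = r_p,   with   (Gamma_p)_{ij} = gamma(|i - j|),
                       (r_p)_i = gamma(i),   i,j = 1..p.
Substitute the sample gammas (Toeplitz matrix and right-hand side of size 3):
  Gamma_p = [[6.5708, -4.0394, 4.1159], [-4.0394, 6.5708, -4.0394], [4.1159, -4.0394, 6.5708]]
  r_p     = [-4.0394, 4.1159, -4.3561]
Written out (R1..R3):
  (R1) 6.5708 phi_1 - 4.0394 phi_2 + 4.1159 phi_3 = -4.0394
  (R2) -4.0394 phi_1 + 6.5708 phi_2 - 4.0394 phi_3 = 4.1159
  (R3) 4.1159 phi_1 - 4.0394 phi_2 + 6.5708 phi_3 = -4.3561
Gaussian elimination:
  R2 <- R2 - (-4.0394/6.5708) R1 = R2 - (-0.61475) R1:  4.087578 phi_2 - 1.50915 phi_3 = 1.632678
  R3 <- R3 - (4.1159/6.5708) R1 = R3 - (0.626393) R1:  -1.50915 phi_2 + 3.992631 phi_3 = -1.82585
  R3 <- R3 - (-1.50915/4.087578) R2 = R3 - (-0.369204) R2:  3.435447 phi_3 = -1.223059
Back-substitution:
  phi_hat_3 = -1.223059 / 3.435447 = -0.356012
  phi_hat_2 = (1.632678 - (-1.50915)(-0.356012)) / 4.087578 = 0.267984
  phi_hat_1 = (-4.0394 - (-4.0394)(0.267984) - (4.1159)(-0.356012)) / 6.5708 = -0.227004
So phi_hat = [-0.2270, 0.2680, -0.3560].
Therefore phi_hat_2 = 0.2680.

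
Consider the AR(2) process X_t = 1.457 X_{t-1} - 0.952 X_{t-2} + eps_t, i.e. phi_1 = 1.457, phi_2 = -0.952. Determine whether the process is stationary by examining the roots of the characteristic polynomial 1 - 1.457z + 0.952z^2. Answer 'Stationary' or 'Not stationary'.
\text{Stationary}

The AR(p) characteristic polynomial is P(z) = 1 - 1.457z + 0.952z^2.
Stationarity requires all roots to lie outside the unit circle, i.e. |z| > 1 for every root.
Set 1 + (-1.457) z + (0.952) z^2 = 0, i.e. a z^2 + b z + c = 0 with a = 0.952, b = -1.457, c = 1.
Discriminant D = b^2 - 4ac = (-1.457)^2 - 4*(0.952)*1 = 2.122849 - (3.808) = -1.685151.
D < 0, so the roots are the complex-conjugate pair z = (-b +/- i sqrt(-D)) / (2a) = 0.7652 +/- 0.6818i.
For a conjugate pair |z|^2 = z * conj(z) = (product of roots) = c/a = 1/(0.952) = 1.05042, so |z| = sqrt(1.05042) = 1.0249 for both roots.
Moduli of all roots: 1.0249, 1.0249.
All moduli strictly greater than 1? Yes.
Verdict: Stationary.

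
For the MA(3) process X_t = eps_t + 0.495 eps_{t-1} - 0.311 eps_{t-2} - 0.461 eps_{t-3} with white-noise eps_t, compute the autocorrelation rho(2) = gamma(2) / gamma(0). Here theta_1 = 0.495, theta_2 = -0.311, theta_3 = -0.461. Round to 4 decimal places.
\rho(2) = -0.3469

For an MA(q) process with theta_0 = 1, the autocovariance is
  gamma(k) = sigma^2 * sum_{i=0..q-k} theta_i * theta_{i+k},
and rho(k) = gamma(k) / gamma(0). Sigma^2 cancels.
  numerator   = (1)*(-0.311) + (0.495)*(-0.461) = -0.539195.
  denominator = (1)^2 + (0.495)^2 + (-0.311)^2 + (-0.461)^2 = 1.554267.
  rho(2) = -0.539195 / 1.554267 = -0.3469.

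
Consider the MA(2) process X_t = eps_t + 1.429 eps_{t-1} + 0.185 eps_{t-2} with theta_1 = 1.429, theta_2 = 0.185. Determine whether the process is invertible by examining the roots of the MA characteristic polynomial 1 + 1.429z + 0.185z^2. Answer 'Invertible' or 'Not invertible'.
\text{Not invertible}

The MA(q) characteristic polynomial is P(z) = 1 + 1.429z + 0.185z^2.
Invertibility requires all roots to lie outside the unit circle, i.e. |z| > 1 for every root.
Set 1 + (1.429) z + (0.185) z^2 = 0, i.e. a z^2 + b z + c = 0 with a = 0.185, b = 1.429, c = 1.
Discriminant D = b^2 - 4ac = (1.429)^2 - 4*(0.185)*1 = 2.042041 - (0.74) = 1.302041.
D >= 0, so the roots are real: z = (-b +/- sqrt(D)) / (2a) = (-1.429 +/- 1.14107) / (0.37).
  z_1 = (-1.429 + 1.14107) / (0.37) = -0.7782,   |z_1| = 0.7782.
  z_2 = (-1.429 - 1.14107) / (0.37) = -6.9461,   |z_2| = 6.9461.
Moduli of all roots: 0.7782, 6.9461.
All moduli strictly greater than 1? No.
Verdict: Not invertible.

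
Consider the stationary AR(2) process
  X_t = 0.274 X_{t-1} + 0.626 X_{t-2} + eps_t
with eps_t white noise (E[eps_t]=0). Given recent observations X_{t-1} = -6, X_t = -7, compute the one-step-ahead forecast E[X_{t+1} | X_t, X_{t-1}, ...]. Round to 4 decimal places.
E[X_{t+1} \mid \mathcal F_t] = -5.6740

For an AR(p) model X_t = c + sum_i phi_i X_{t-i} + eps_t, the
one-step-ahead conditional mean is
  E[X_{t+1} | X_t, ...] = c + sum_i phi_i X_{t+1-i}.
Substitute known values:
  E[X_{t+1} | ...] = (0.274) * (-7) + (0.626) * (-6)
                   = -5.6740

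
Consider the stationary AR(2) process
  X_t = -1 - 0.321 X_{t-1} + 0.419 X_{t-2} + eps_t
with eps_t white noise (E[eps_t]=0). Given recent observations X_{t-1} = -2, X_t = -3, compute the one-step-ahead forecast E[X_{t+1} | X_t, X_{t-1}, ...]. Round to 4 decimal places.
E[X_{t+1} \mid \mathcal F_t] = -0.8750

For an AR(p) model X_t = c + sum_i phi_i X_{t-i} + eps_t, the
one-step-ahead conditional mean is
  E[X_{t+1} | X_t, ...] = c + sum_i phi_i X_{t+1-i}.
Substitute known values:
  E[X_{t+1} | ...] = -1 + (-0.321) * (-3) + (0.419) * (-2)
                   = -0.8750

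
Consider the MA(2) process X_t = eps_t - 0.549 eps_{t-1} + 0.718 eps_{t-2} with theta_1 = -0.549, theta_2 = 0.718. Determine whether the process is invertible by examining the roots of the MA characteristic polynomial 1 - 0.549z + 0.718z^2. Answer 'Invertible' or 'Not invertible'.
\text{Invertible}

The MA(q) characteristic polynomial is P(z) = 1 - 0.549z + 0.718z^2.
Invertibility requires all roots to lie outside the unit circle, i.e. |z| > 1 for every root.
Set 1 + (-0.549) z + (0.718) z^2 = 0, i.e. a z^2 + b z + c = 0 with a = 0.718, b = -0.549, c = 1.
Discriminant D = b^2 - 4ac = (-0.549)^2 - 4*(0.718)*1 = 0.301401 - (2.872) = -2.570599.
D < 0, so the roots are the complex-conjugate pair z = (-b +/- i sqrt(-D)) / (2a) = 0.3823 +/- 1.1165i.
For a conjugate pair |z|^2 = z * conj(z) = (product of roots) = c/a = 1/(0.718) = 1.392758, so |z| = sqrt(1.392758) = 1.1802 for both roots.
Moduli of all roots: 1.1802, 1.1802.
All moduli strictly greater than 1? Yes.
Verdict: Invertible.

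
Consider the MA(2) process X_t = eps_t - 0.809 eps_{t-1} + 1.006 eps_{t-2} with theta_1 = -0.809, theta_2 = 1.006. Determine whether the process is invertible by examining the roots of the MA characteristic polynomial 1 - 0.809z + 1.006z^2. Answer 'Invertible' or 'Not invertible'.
\text{Not invertible}

The MA(q) characteristic polynomial is P(z) = 1 - 0.809z + 1.006z^2.
Invertibility requires all roots to lie outside the unit circle, i.e. |z| > 1 for every root.
Set 1 + (-0.809) z + (1.006) z^2 = 0, i.e. a z^2 + b z + c = 0 with a = 1.006, b = -0.809, c = 1.
Discriminant D = b^2 - 4ac = (-0.809)^2 - 4*(1.006)*1 = 0.654481 - (4.024) = -3.369519.
D < 0, so the roots are the complex-conjugate pair z = (-b +/- i sqrt(-D)) / (2a) = 0.4021 +/- 0.9123i.
For a conjugate pair |z|^2 = z * conj(z) = (product of roots) = c/a = 1/(1.006) = 0.994036, so |z| = sqrt(0.994036) = 0.997 for both roots.
Moduli of all roots: 0.9970, 0.9970.
All moduli strictly greater than 1? No.
Verdict: Not invertible.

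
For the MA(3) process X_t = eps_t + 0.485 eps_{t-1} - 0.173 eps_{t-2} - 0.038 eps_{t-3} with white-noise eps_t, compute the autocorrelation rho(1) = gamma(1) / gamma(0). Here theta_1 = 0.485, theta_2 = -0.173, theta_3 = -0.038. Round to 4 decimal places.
\rho(1) = 0.3219

For an MA(q) process with theta_0 = 1, the autocovariance is
  gamma(k) = sigma^2 * sum_{i=0..q-k} theta_i * theta_{i+k},
and rho(k) = gamma(k) / gamma(0). Sigma^2 cancels.
  numerator   = (1)*(0.485) + (0.485)*(-0.173) + (-0.173)*(-0.038) = 0.407669.
  denominator = (1)^2 + (0.485)^2 + (-0.173)^2 + (-0.038)^2 = 1.266598.
  rho(1) = 0.407669 / 1.266598 = 0.3219.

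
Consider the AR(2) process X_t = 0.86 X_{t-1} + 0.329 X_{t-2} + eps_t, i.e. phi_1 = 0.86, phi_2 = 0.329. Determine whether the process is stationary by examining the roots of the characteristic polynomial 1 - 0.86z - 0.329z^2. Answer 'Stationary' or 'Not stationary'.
\text{Not stationary}

The AR(p) characteristic polynomial is P(z) = 1 - 0.86z - 0.329z^2.
Stationarity requires all roots to lie outside the unit circle, i.e. |z| > 1 for every root.
Set 1 + (-0.86) z + (-0.329) z^2 = 0, i.e. a z^2 + b z + c = 0 with a = -0.329, b = -0.86, c = 1.
Discriminant D = b^2 - 4ac = (-0.86)^2 - 4*(-0.329)*1 = 0.7396 - (-1.316) = 2.0556.
D >= 0, so the roots are real: z = (-b +/- sqrt(D)) / (2a) = (0.86 +/- 1.433736) / (-0.658).
  z_1 = (0.86 + 1.433736) / (-0.658) = -3.4859,   |z_1| = 3.4859.
  z_2 = (0.86 - 1.433736) / (-0.658) = 0.8719,   |z_2| = 0.8719.
Moduli of all roots: 3.4859, 0.8719.
All moduli strictly greater than 1? No.
Verdict: Not stationary.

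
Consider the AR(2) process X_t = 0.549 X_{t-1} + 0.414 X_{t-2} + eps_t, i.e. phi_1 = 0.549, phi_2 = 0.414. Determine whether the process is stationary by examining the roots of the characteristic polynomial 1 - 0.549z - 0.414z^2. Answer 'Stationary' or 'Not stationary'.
\text{Stationary}

The AR(p) characteristic polynomial is P(z) = 1 - 0.549z - 0.414z^2.
Stationarity requires all roots to lie outside the unit circle, i.e. |z| > 1 for every root.
Set 1 + (-0.549) z + (-0.414) z^2 = 0, i.e. a z^2 + b z + c = 0 with a = -0.414, b = -0.549, c = 1.
Discriminant D = b^2 - 4ac = (-0.549)^2 - 4*(-0.414)*1 = 0.301401 - (-1.656) = 1.957401.
D >= 0, so the roots are real: z = (-b +/- sqrt(D)) / (2a) = (0.549 +/- 1.399071) / (-0.828).
  z_1 = (0.549 + 1.399071) / (-0.828) = -2.3527,   |z_1| = 2.3527.
  z_2 = (0.549 - 1.399071) / (-0.828) = 1.0267,   |z_2| = 1.0267.
Moduli of all roots: 2.3527, 1.0267.
All moduli strictly greater than 1? Yes.
Verdict: Stationary.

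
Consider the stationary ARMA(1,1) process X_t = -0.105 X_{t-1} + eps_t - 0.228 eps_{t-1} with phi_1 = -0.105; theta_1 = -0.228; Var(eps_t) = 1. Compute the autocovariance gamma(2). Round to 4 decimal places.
\gamma(2) = 0.0362

Multiply the model equation by X_{t-k} and take expectations. With theta_0 = psi_0 = 1 and psi_j the MA(infinity) weights, this gives
  gamma(k) - sum_i phi_i gamma(k-i) = c_k,
  c_k = sigma^2 * sum_{j=k..q} theta_j psi_{j-k}   (c_k = 0 for k > q),
using gamma(-m) = gamma(m).
psi-weights needed (psi_j = theta_j + sum_i phi_i psi_{j-i}):
  psi_1 = theta_1 + phi_1 = -0.228 + (-0.105) = -0.333
Right-hand sides:
  c_0 = sigma^2 (1 + theta_1 psi_1) = 1 * (1 + (-0.228)(-0.333)) = 1 * 1.075924 = 1.075924
  c_1 = sigma^2 theta_1 = 1 * (-0.228) = -0.228
  c_2 = 0
Equations for k = 0 and k = 1 (AR order 1):
  gamma(0) = phi_1 gamma(1) + c_0
  gamma(1) = phi_1 gamma(0) + c_1
Substituting the second into the first: gamma(0) (1 - phi_1^2) = c_0 + phi_1 c_1, so
  gamma(0) = (c_0 + phi_1 c_1) / (1 - phi_1^2) = (1.075924 + (-0.105)(-0.228)) / (1 - (-0.105)^2) = 1.099864 / 0.988975 = 1.112125.
  gamma(1) = phi_1 gamma(0) + c_1 = (-0.105)(1.112125) + (-0.228) = -0.344773.
For k = 2 (> q): gamma(2) = phi_1 gamma(1) = (-0.105)(-0.344773) = 0.036201.
Therefore gamma(2) = 0.0362 (to 4 decimal places).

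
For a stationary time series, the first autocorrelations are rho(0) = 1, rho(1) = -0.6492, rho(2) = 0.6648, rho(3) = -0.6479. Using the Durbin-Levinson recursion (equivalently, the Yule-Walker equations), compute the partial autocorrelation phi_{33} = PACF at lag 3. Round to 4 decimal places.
\phi_{33} = -0.2620

The PACF at lag k is phi_{kk}, the last component of the solution
to the Yule-Walker system G_k phi = r_k where
  (G_k)_{ij} = rho(|i - j|), (r_k)_i = rho(i), i,j = 1..k.
Equivalently, Durbin-Levinson gives phi_{kk} iteratively:
  phi_{11} = rho(1)
  phi_{kk} = [rho(k) - sum_{j=1..k-1} phi_{k-1,j} rho(k-j)]
            / [1 - sum_{j=1..k-1} phi_{k-1,j} rho(j)],
  phi_{k,j} = phi_{k-1,j} - phi_{kk} phi_{k-1,k-j},  j = 1..k-1.
Step k = 1:
  phi_11 = rho(1) = -0.6492.
Step k = 2:
  phi_22 = [rho(2) - phi_11 rho(1)] / [1 - phi_11 rho(1)] = [0.6648 - (-0.6492)(-0.6492)] / [1 - (-0.6492)(-0.6492)]
         = 0.24333936 / 0.57853936 = 0.42061.
  Update: phi_21 = phi_11 - phi_22 phi_11 = -0.6492 - (0.42061)(-0.6492) = -0.37614.
Step k = 3:
  phi_33 = [rho(3) - phi_21 rho(2) - phi_22 rho(1)] / [1 - phi_21 rho(1) - phi_22 rho(2)]
    numerator   = -0.6479 - (-0.37614)(0.6648) - (0.42061)(-0.6492) = -0.12478215
    denominator = 1 - (-0.37614)(-0.6492) - (0.42061)(0.6648) = 0.47618843
  phi_33 = -0.12478215 / 0.47618843 = -0.262.
Therefore phi_{33} = -0.2620.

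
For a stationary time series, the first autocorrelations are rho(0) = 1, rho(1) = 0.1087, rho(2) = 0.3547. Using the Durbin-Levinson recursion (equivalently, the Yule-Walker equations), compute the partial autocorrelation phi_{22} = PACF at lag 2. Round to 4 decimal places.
\phi_{22} = 0.3470

The PACF at lag k is phi_{kk}, the last component of the solution
to the Yule-Walker system G_k phi = r_k where
  (G_k)_{ij} = rho(|i - j|), (r_k)_i = rho(i), i,j = 1..k.
Equivalently, Durbin-Levinson gives phi_{kk} iteratively:
  phi_{11} = rho(1)
  phi_{kk} = [rho(k) - sum_{j=1..k-1} phi_{k-1,j} rho(k-j)]
            / [1 - sum_{j=1..k-1} phi_{k-1,j} rho(j)],
  phi_{k,j} = phi_{k-1,j} - phi_{kk} phi_{k-1,k-j},  j = 1..k-1.
Step k = 1:
  phi_11 = rho(1) = 0.1087.
Step k = 2:
  phi_22 = [rho(2) - phi_11 rho(1)] / [1 - phi_11 rho(1)] = [0.3547 - (0.1087)(0.1087)] / [1 - (0.1087)(0.1087)]
         = 0.34288431 / 0.98818431 = 0.347.
Therefore phi_{22} = 0.3470.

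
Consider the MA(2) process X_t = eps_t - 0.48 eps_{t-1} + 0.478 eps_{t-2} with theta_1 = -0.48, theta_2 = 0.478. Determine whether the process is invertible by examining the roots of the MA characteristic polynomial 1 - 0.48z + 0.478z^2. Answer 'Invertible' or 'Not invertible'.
\text{Invertible}

The MA(q) characteristic polynomial is P(z) = 1 - 0.48z + 0.478z^2.
Invertibility requires all roots to lie outside the unit circle, i.e. |z| > 1 for every root.
Set 1 + (-0.48) z + (0.478) z^2 = 0, i.e. a z^2 + b z + c = 0 with a = 0.478, b = -0.48, c = 1.
Discriminant D = b^2 - 4ac = (-0.48)^2 - 4*(0.478)*1 = 0.2304 - (1.912) = -1.6816.
D < 0, so the roots are the complex-conjugate pair z = (-b +/- i sqrt(-D)) / (2a) = 0.5021 +/- 1.3564i.
For a conjugate pair |z|^2 = z * conj(z) = (product of roots) = c/a = 1/(0.478) = 2.09205, so |z| = sqrt(2.09205) = 1.4464 for both roots.
Moduli of all roots: 1.4464, 1.4464.
All moduli strictly greater than 1? Yes.
Verdict: Invertible.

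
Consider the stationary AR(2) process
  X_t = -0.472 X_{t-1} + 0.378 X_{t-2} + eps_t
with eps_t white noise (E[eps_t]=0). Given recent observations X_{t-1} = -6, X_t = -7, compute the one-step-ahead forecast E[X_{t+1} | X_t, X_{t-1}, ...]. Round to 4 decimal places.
E[X_{t+1} \mid \mathcal F_t] = 1.0360

For an AR(p) model X_t = c + sum_i phi_i X_{t-i} + eps_t, the
one-step-ahead conditional mean is
  E[X_{t+1} | X_t, ...] = c + sum_i phi_i X_{t+1-i}.
Substitute known values:
  E[X_{t+1} | ...] = (-0.472) * (-7) + (0.378) * (-6)
                   = 1.0360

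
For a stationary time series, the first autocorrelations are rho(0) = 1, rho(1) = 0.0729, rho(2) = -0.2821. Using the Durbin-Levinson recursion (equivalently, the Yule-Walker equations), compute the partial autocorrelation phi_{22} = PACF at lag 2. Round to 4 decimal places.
\phi_{22} = -0.2890

The PACF at lag k is phi_{kk}, the last component of the solution
to the Yule-Walker system G_k phi = r_k where
  (G_k)_{ij} = rho(|i - j|), (r_k)_i = rho(i), i,j = 1..k.
Equivalently, Durbin-Levinson gives phi_{kk} iteratively:
  phi_{11} = rho(1)
  phi_{kk} = [rho(k) - sum_{j=1..k-1} phi_{k-1,j} rho(k-j)]
            / [1 - sum_{j=1..k-1} phi_{k-1,j} rho(j)],
  phi_{k,j} = phi_{k-1,j} - phi_{kk} phi_{k-1,k-j},  j = 1..k-1.
Step k = 1:
  phi_11 = rho(1) = 0.0729.
Step k = 2:
  phi_22 = [rho(2) - phi_11 rho(1)] / [1 - phi_11 rho(1)] = [-0.2821 - (0.0729)(0.0729)] / [1 - (0.0729)(0.0729)]
         = -0.28741441 / 0.99468559 = -0.289.
Therefore phi_{22} = -0.2890.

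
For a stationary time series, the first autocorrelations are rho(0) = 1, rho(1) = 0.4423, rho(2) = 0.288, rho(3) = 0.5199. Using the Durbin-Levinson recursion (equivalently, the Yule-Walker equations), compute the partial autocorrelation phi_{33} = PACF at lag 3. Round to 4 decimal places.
\phi_{33} = 0.4489

The PACF at lag k is phi_{kk}, the last component of the solution
to the Yule-Walker system G_k phi = r_k where
  (G_k)_{ij} = rho(|i - j|), (r_k)_i = rho(i), i,j = 1..k.
Equivalently, Durbin-Levinson gives phi_{kk} iteratively:
  phi_{11} = rho(1)
  phi_{kk} = [rho(k) - sum_{j=1..k-1} phi_{k-1,j} rho(k-j)]
            / [1 - sum_{j=1..k-1} phi_{k-1,j} rho(j)],
  phi_{k,j} = phi_{k-1,j} - phi_{kk} phi_{k-1,k-j},  j = 1..k-1.
Step k = 1:
  phi_11 = rho(1) = 0.4423.
Step k = 2:
  phi_22 = [rho(2) - phi_11 rho(1)] / [1 - phi_11 rho(1)] = [0.288 - (0.4423)(0.4423)] / [1 - (0.4423)(0.4423)]
         = 0.09237071 / 0.80437071 = 0.114836.
  Update: phi_21 = phi_11 - phi_22 phi_11 = 0.4423 - (0.114836)(0.4423) = 0.391508.
Step k = 3:
  phi_33 = [rho(3) - phi_21 rho(2) - phi_22 rho(1)] / [1 - phi_21 rho(1) - phi_22 rho(2)]
    numerator   = 0.5199 - (0.391508)(0.288) - (0.114836)(0.4423) = 0.35635372
    denominator = 1 - (0.391508)(0.4423) - (0.114836)(0.288) = 0.79376323
  phi_33 = 0.35635372 / 0.79376323 = 0.4489.
Therefore phi_{33} = 0.4489.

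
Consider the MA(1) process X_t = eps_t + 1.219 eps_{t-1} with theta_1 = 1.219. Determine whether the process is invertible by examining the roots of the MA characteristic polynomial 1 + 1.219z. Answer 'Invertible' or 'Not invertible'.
\text{Not invertible}

The MA(q) characteristic polynomial is P(z) = 1 + 1.219z.
Invertibility requires all roots to lie outside the unit circle, i.e. |z| > 1 for every root.
This is linear in z: 1 + (1.219) z = 0  =>  z = -1/(1.219) = -0.820345,  |z| = 0.820345.
Moduli of all roots: 0.8203.
All moduli strictly greater than 1? No.
Verdict: Not invertible.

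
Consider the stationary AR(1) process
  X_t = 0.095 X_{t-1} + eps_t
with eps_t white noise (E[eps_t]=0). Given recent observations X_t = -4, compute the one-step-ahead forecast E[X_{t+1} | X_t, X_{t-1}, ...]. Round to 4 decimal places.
E[X_{t+1} \mid \mathcal F_t] = -0.3800

For an AR(p) model X_t = c + sum_i phi_i X_{t-i} + eps_t, the
one-step-ahead conditional mean is
  E[X_{t+1} | X_t, ...] = c + sum_i phi_i X_{t+1-i}.
Substitute known values:
  E[X_{t+1} | ...] = (0.095) * (-4)
                   = -0.3800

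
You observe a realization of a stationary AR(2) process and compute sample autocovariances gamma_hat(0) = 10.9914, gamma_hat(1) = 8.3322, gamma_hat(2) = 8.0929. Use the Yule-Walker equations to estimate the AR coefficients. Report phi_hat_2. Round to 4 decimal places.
\hat\phi_{2} = 0.3800

The Yule-Walker equations for an AR(p) process read, in matrix form,
  Gamma_p phi = r_p,   with   (Gamma_p)_{ij} = gamma(|i - j|),
                       (r_p)_i = gamma(i),   i,j = 1..p.
Substitute the sample gammas (Toeplitz matrix and right-hand side of size 2):
  Gamma_p = [[10.9914, 8.3322], [8.3322, 10.9914]]
  r_p     = [8.3322, 8.0929]
Written out:
  10.9914 phi_1 + 8.3322 phi_2 = 8.3322
  8.3322 phi_1 + 10.9914 phi_2 = 8.0929
Solve by Cramer's rule:
  det = gamma(0)^2 - gamma(1)^2 = (10.9914)^2 - (8.3322)^2 = 120.81087396 - 69.42555684 = 51.38531712
  phi_hat_1 = [gamma(1) gamma(0) - gamma(1) gamma(2)] / det = [(8.3322)(10.9914) - (8.3322)(8.0929)] / 51.38531712 = 24.1508817 / 51.38531712 = 0.47
  phi_hat_2 = [gamma(0) gamma(2) - gamma(1)^2] / det = [(10.9914)(8.0929) - (8.3322)^2] / 51.38531712 = 19.52674422 / 51.38531712 = 0.38
So phi_hat = [0.4700, 0.3800].
Therefore phi_hat_2 = 0.3800.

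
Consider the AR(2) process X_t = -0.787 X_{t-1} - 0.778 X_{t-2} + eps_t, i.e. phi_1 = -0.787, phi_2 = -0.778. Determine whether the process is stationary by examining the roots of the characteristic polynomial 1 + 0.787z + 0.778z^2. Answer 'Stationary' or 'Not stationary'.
\text{Stationary}

The AR(p) characteristic polynomial is P(z) = 1 + 0.787z + 0.778z^2.
Stationarity requires all roots to lie outside the unit circle, i.e. |z| > 1 for every root.
Set 1 + (0.787) z + (0.778) z^2 = 0, i.e. a z^2 + b z + c = 0 with a = 0.778, b = 0.787, c = 1.
Discriminant D = b^2 - 4ac = (0.787)^2 - 4*(0.778)*1 = 0.619369 - (3.112) = -2.492631.
D < 0, so the roots are the complex-conjugate pair z = (-b +/- i sqrt(-D)) / (2a) = -0.5058 +/- 1.0147i.
For a conjugate pair |z|^2 = z * conj(z) = (product of roots) = c/a = 1/(0.778) = 1.285347, so |z| = sqrt(1.285347) = 1.1337 for both roots.
Moduli of all roots: 1.1337, 1.1337.
All moduli strictly greater than 1? Yes.
Verdict: Stationary.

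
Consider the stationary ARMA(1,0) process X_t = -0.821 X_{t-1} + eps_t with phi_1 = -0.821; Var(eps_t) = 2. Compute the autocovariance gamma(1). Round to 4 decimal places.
\gamma(1) = -5.0374

Multiply the model equation by X_{t-k} and take expectations. With theta_0 = psi_0 = 1 and psi_j the MA(infinity) weights, this gives
  gamma(k) - sum_i phi_i gamma(k-i) = c_k,
  c_k = sigma^2 * sum_{j=k..q} theta_j psi_{j-k}   (c_k = 0 for k > q),
using gamma(-m) = gamma(m).
Pure AR (q = 0): c_0 = sigma^2 = 2, c_k = 0 for k >= 1.
Equations for k = 0 and k = 1 (AR order 1):
  gamma(0) = phi_1 gamma(1) + c_0
  gamma(1) = phi_1 gamma(0) + c_1
Substituting the second into the first: gamma(0) (1 - phi_1^2) = c_0 + phi_1 c_1, so
  gamma(0) = c_0 / (1 - phi_1^2) = 2 / (1 - (-0.821)^2) = 2 / 0.325959 = 6.135741.
  gamma(1) = phi_1 gamma(0) = (-0.821)(6.135741) = -5.037443.
Therefore gamma(1) = -5.0374 (to 4 decimal places).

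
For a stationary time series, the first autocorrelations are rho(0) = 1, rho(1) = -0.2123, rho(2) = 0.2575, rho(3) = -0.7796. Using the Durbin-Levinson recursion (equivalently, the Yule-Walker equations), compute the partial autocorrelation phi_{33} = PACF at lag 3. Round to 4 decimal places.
\phi_{33} = -0.7600

The PACF at lag k is phi_{kk}, the last component of the solution
to the Yule-Walker system G_k phi = r_k where
  (G_k)_{ij} = rho(|i - j|), (r_k)_i = rho(i), i,j = 1..k.
Equivalently, Durbin-Levinson gives phi_{kk} iteratively:
  phi_{11} = rho(1)
  phi_{kk} = [rho(k) - sum_{j=1..k-1} phi_{k-1,j} rho(k-j)]
            / [1 - sum_{j=1..k-1} phi_{k-1,j} rho(j)],
  phi_{k,j} = phi_{k-1,j} - phi_{kk} phi_{k-1,k-j},  j = 1..k-1.
Step k = 1:
  phi_11 = rho(1) = -0.2123.
Step k = 2:
  phi_22 = [rho(2) - phi_11 rho(1)] / [1 - phi_11 rho(1)] = [0.2575 - (-0.2123)(-0.2123)] / [1 - (-0.2123)(-0.2123)]
         = 0.21242871 / 0.95492871 = 0.222455.
  Update: phi_21 = phi_11 - phi_22 phi_11 = -0.2123 - (0.222455)(-0.2123) = -0.165073.
Step k = 3:
  phi_33 = [rho(3) - phi_21 rho(2) - phi_22 rho(1)] / [1 - phi_21 rho(1) - phi_22 rho(2)]
    numerator   = -0.7796 - (-0.165073)(0.2575) - (0.222455)(-0.2123) = -0.68986655
    denominator = 1 - (-0.165073)(-0.2123) - (0.222455)(0.2575) = 0.90767287
  phi_33 = -0.68986655 / 0.90767287 = -0.76.
Therefore phi_{33} = -0.7600.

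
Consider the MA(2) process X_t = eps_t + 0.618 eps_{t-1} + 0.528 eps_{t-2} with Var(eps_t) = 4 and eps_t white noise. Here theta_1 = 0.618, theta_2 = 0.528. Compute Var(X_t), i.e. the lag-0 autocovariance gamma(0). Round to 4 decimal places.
\gamma(0) = 6.6428

For an MA(q) process X_t = eps_t + sum_i theta_i eps_{t-i} with
Var(eps_t) = sigma^2, the variance is
  gamma(0) = sigma^2 * (1 + sum_i theta_i^2).
  sum_i theta_i^2 = (0.618)^2 + (0.528)^2 = 0.381924 + 0.278784 = 0.660708.
  gamma(0) = 4 * (1 + 0.660708) = 4 * 1.660708 = 6.642832, which rounds to 6.6428.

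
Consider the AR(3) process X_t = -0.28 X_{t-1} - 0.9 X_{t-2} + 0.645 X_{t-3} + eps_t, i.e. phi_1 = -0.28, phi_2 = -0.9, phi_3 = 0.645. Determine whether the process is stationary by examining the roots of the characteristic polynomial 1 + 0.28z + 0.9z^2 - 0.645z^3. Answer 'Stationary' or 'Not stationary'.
\text{Not stationary}

The AR(p) characteristic polynomial is P(z) = 1 + 0.28z + 0.9z^2 - 0.645z^3.
Stationarity requires all roots to lie outside the unit circle, i.e. |z| > 1 for every root.
Degree 3: look for a simple real root z0 first, then factor out (1 - z/z0) and solve the remaining quadratic.
Testing z0 = 2: P(2) = 1 + (0.28)(2) + (0.9)(2)^2 + (-0.645)(2)^3
  = 1 + (0.56) + (3.6) + (-5.16) = 0.  So z_0 = 2 is a root, |z_0| = 2.
Divide out the factor (1 - 0.5 z) = (1 - z/z0) (since 1/z0 = 0.5):
  P(z) = (1 - 0.5 z)(1 + (0.78) z + (1.29) z^2)
  [check: z-coef 0.78 - (0.5) = 0.28; z^2-coef 1.29 - (0.5)(0.78) = 0.9; z^3-coef -(0.5)(1.29) = -0.645.]
Remaining roots from the quadratic factor 1 + (0.78) z + (1.29) z^2:
  Set 1 + (0.78) z + (1.29) z^2 = 0, i.e. a z^2 + b z + c = 0 with a = 1.29, b = 0.78, c = 1.
  Discriminant D = b^2 - 4ac = (0.78)^2 - 4*(1.29)*1 = 0.6084 - (5.16) = -4.5516.
  D < 0, so the roots are the complex-conjugate pair z = (-b +/- i sqrt(-D)) / (2a) = -0.3023 +/- 0.8269i.
  For a conjugate pair |z|^2 = z * conj(z) = (product of roots) = c/a = 1/(1.29) = 0.775194, so |z| = sqrt(0.775194) = 0.8805 for both roots.
Moduli of all roots: 2.0000, 0.8805, 0.8805.
All moduli strictly greater than 1? No.
Verdict: Not stationary.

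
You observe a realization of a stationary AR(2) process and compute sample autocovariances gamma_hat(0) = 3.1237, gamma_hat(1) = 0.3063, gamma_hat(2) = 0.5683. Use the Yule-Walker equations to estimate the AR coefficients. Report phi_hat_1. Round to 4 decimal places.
\hat\phi_{1} = 0.0810

The Yule-Walker equations for an AR(p) process read, in matrix form,
  Gamma_p phi = r_p,   with   (Gamma_p)_{ij} = gamma(|i - j|),
                       (r_p)_i = gamma(i),   i,j = 1..p.
Substitute the sample gammas (Toeplitz matrix and right-hand side of size 2):
  Gamma_p = [[3.1237, 0.3063], [0.3063, 3.1237]]
  r_p     = [0.3063, 0.5683]
Written out:
  3.1237 phi_1 + 0.3063 phi_2 = 0.3063
  0.3063 phi_1 + 3.1237 phi_2 = 0.5683
Solve by Cramer's rule:
  det = gamma(0)^2 - gamma(1)^2 = (3.1237)^2 - (0.3063)^2 = 9.75750169 - 0.09381969 = 9.663682
  phi_hat_1 = [gamma(1) gamma(0) - gamma(1) gamma(2)] / det = [(0.3063)(3.1237) - (0.3063)(0.5683)] / 9.663682 = 0.78271902 / 9.663682 = 0.081
  phi_hat_2 = [gamma(0) gamma(2) - gamma(1)^2] / det = [(3.1237)(0.5683) - (0.3063)^2] / 9.663682 = 1.68137902 / 9.663682 = 0.174
So phi_hat = [0.0810, 0.1740].
Therefore phi_hat_1 = 0.0810.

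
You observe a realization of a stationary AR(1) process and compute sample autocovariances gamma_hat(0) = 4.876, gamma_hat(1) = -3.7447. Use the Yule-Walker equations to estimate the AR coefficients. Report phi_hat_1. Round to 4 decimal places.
\hat\phi_{1} = -0.7680

The Yule-Walker equations for an AR(p) process read, in matrix form,
  Gamma_p phi = r_p,   with   (Gamma_p)_{ij} = gamma(|i - j|),
                       (r_p)_i = gamma(i),   i,j = 1..p.
Substitute the sample gammas (Toeplitz matrix and right-hand side of size 1):
  Gamma_p = [[4.876]]
  r_p     = [-3.7447]
With p = 1 this is the single equation gamma(0) phi_1 = gamma(1):
  phi_hat_1 = gamma(1) / gamma(0) = -3.7447 / 4.876 = -0.7680.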